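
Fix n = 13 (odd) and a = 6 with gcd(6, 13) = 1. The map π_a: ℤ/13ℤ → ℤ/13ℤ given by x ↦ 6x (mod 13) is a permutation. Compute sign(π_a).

-1

Trace 6: π^k(6) = [6, 10, 8, 9, 2, 12, 7] for k=0..6.
Decompose π into cycles: lengths [12, 1] (2 cycles, including the fixed point 0).
13 − 2 = 11 transpositions; sign(π) = (−1)^11 = -1.
Via Zolotarev, sign(π_{6}) = (6|13) = -1.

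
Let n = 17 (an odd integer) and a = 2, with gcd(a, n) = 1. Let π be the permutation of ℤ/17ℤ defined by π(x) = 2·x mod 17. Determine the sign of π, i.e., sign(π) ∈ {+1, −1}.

Trace 1: π^k(1) = [1, 2, 4, 8, 16, 15, 13] for k=0..6.
3 cycles of lengths [8, 8, 1].
n − c = 17 − 3 = 14; sign = (−1)^14 = +1.
Check: (2/17) = +1 by Zolotarev.

+1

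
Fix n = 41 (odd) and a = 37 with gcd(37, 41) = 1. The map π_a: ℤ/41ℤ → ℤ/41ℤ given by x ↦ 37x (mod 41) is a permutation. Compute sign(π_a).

+1

Orbit of 18 under x↦37x: [18, 10, 1, 37, 16]… (length divides ord_41(37)).
Decompose π into cycles: lengths [5, 5, 5, 5, 5, 5, 5, 5, 1] (9 cycles, including the fixed point 0).
41 − 9 = 32 transpositions; sign(π) = (−1)^32 = +1.
The Jacobi symbol (37|41) = +1 (Zolotarev) agrees.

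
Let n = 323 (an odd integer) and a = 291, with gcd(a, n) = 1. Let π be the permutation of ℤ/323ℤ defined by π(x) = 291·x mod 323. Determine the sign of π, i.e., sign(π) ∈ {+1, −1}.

Trace 237: π^k(237) = [237, 168, 115, 196, 188, 121, 4] for k=0..6.
π_291 has 9 disjoint cycles with lengths [72, 72, 72, 72, 9, 9, 8, 8, 1] on {0,…,322}.
n − c = 323 − 9 = 314; sign = (−1)^314 = +1.
The Jacobi symbol (291|323) = +1 (Zolotarev) agrees.

+1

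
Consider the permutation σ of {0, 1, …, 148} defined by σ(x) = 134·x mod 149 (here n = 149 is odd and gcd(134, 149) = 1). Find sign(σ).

Trace 127: π^k(127) = [127, 32, 116, 48, 25, 72, 112] for k=0..6.
Cycle type of π: 148 + 1; total 2 cycles.
n − c = 149 − 2 = 147; sign = (−1)^147 = -1.
Via Zolotarev, sign(π_{134}) = (134|149) = -1.

-1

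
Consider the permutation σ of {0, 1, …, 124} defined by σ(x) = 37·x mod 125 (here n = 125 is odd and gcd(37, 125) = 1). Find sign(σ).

-1

Trace 124: π^k(124) = [124, 88, 6, 97, 89, 43, 91] for k=0..6.
4 cycles of lengths [100, 20, 4, 1].
sign(π) = (−1)^{n − #cycles} = (−1)^{125−4} = (−1)^121 = -1.
(37|125)_J = -1 (Zolotarev's lemma cross-check).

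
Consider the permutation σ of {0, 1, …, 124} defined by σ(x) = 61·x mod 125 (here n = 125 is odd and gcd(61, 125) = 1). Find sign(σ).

+1

Start at x=71: 71 → 81 → 66 → 26 → 86 → 121 → 6 → … (one orbit).
Decompose π into cycles: lengths [25, 25, 25, 25, 5, 5, 5, 5, 1, 1, 1, 1, 1] (13 cycles, including the fixed point 0).
Σ(ℓ_i−1) = 125−13 = 112; sign = (−1)^112 = +1.
The Jacobi symbol (61|125) = +1 (Zolotarev) agrees.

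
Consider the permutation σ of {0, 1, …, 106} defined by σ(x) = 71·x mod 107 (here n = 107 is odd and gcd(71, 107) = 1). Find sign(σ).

Trace 105: π^k(105) = [105, 72, 83, 8, 33, 96, 75] for k=0..6.
Cycle type of π: 106 + 1; total 2 cycles.
n − c = 107 − 2 = 105; sign = (−1)^105 = -1.
The Jacobi symbol (71|107) = -1 (Zolotarev) agrees.

-1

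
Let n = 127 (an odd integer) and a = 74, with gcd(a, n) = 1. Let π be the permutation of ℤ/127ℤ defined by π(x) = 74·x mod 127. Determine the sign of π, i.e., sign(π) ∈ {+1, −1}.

+1

Start at x=49: 49 → 70 → 100 → 34 → 103 → 2 → 21 → … (one orbit).
π_74 has 3 disjoint cycles with lengths [63, 63, 1] on {0,…,126}.
n − c = 127 − 3 = 124; sign = (−1)^124 = +1.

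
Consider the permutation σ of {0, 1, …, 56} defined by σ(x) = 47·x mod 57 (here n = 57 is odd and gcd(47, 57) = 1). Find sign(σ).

Start at x=4: 4 → 17 → 1 → 47 → 43 → 26 → 25 → … (one orbit).
Decompose π into cycles: lengths [18, 18, 9, 9, 2, 1] (6 cycles, including the fixed point 0).
sign(π) = (−1)^{n − #cycles} = (−1)^{57−6} = (−1)^51 = -1.
Via Zolotarev, sign(π_{47}) = (47|57) = -1.

-1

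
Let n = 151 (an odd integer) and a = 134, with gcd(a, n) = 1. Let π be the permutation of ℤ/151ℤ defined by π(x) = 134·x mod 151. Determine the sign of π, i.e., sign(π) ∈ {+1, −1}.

-1

Orbit of 53 under x↦134x: [53, 5, 66, 86, 48, 90, 131]… (length divides ord_151(134)).
The orbit structure of x ↦ 134x mod 151: 2 orbits of sizes [150, 1].
Σ(ℓ_i−1) = 151−2 = 149; sign = (−1)^149 = -1.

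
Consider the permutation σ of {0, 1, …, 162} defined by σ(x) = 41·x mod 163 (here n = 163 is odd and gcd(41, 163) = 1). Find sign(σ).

+1

Orbit of 135 under x↦41x: [135, 156, 39, 132, 33, 49, 53]… (length divides ord_163(41)).
3 cycles of lengths [81, 81, 1].
3 cycles on 163: each ℓ→(−1)^(ℓ−1), product (−1)^160 = +1.
Check: (41/163) = +1 by Zolotarev.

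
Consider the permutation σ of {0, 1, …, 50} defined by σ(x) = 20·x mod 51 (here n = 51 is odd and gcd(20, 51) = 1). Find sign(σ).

Orbit of 41 under x↦20x: [41, 4, 29, 19, 23, 1, 20]… (length divides ord_51(20)).
Cycle type of π: 16×3 + 2 + 1; total 5 cycles.
5 cycles on 51: each ℓ→(−1)^(ℓ−1), product (−1)^46 = +1.

+1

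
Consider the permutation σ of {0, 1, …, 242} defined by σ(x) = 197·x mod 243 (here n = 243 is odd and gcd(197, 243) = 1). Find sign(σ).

-1

Start at x=199: 199 → 80 → 208 → 152 → 55 → 143 → 226 → … (one orbit).
π_197 has 14 disjoint cycles with lengths [54, 54, 54, 18, 18, 18, 6, 6, 6, 2, 2, 2, 2, 1] on {0,…,242}.
Σ(ℓ_i−1) = 243−14 = 229; sign = (−1)^229 = -1.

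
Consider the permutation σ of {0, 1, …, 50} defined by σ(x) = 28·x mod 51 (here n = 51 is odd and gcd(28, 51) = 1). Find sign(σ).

Trace 22: π^k(22) = [22, 4, 10, 25, 37, 16, 40] for k=0..6.
π_28 has 6 disjoint cycles with lengths [16, 16, 16, 1, 1, 1] on {0,…,50}.
sign(π) = (−1)^{n − #cycles} = (−1)^{51−6} = (−1)^45 = -1.
Via Zolotarev, sign(π_{28}) = (28|51) = -1.

-1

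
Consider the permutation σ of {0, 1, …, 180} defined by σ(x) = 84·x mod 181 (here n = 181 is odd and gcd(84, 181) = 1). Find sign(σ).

Trace 65: π^k(65) = [65, 30, 167, 91, 42, 89, 55] for k=0..6.
The orbit structure of x ↦ 84x mod 181: 2 orbits of sizes [180, 1].
n − c = 181 − 2 = 179; sign = (−1)^179 = -1.

-1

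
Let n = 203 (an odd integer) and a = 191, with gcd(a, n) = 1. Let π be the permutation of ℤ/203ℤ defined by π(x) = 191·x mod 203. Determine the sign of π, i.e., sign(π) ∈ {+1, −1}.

Start at x=144: 144 → 99 → 30 → 46 → 57 → 128 → 88 → … (one orbit).
Cycle lengths of π_191 on ℤ/203ℤ: [12, 12, 12, 12, 12, 12, 12, 12, 12, 12, 12, 12, 12, 12, 4, 4, 4, 4, 4, 4, 4, 3, 3, 1]; 24 cycles in total.
203 − 24 = 179 transpositions; sign(π) = (−1)^179 = -1.
The Jacobi symbol (191|203) = -1 (Zolotarev) agrees.

-1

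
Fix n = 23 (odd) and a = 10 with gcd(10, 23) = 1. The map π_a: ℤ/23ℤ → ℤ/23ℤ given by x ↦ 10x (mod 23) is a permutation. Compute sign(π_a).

Orbit of 15 under x↦10x: [15, 12, 5, 4, 17, 9, 21]… (length divides ord_23(10)).
Cycle type of π: 22 + 1; total 2 cycles.
n − c = 23 − 2 = 21; sign = (−1)^21 = -1.
Check: (10/23) = -1 by Zolotarev.

-1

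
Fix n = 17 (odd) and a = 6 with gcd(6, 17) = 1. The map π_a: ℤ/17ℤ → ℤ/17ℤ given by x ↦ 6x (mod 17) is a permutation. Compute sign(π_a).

Start at x=12: 12 → 4 → 7 → 8 → 14 → 16 → 11 → … (one orbit).
The orbit structure of x ↦ 6x mod 17: 2 orbits of sizes [16, 1].
17 − 2 = 15 transpositions; sign(π) = (−1)^15 = -1.
Check: (6/17) = -1 by Zolotarev.

-1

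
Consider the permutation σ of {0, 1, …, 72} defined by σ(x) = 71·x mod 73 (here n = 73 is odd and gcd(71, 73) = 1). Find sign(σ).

Orbit of 16 under x↦71x: [16, 41, 64, 18, 37, 72, 2]… (length divides ord_73(71)).
The orbit structure of x ↦ 71x mod 73: 5 orbits of sizes [18, 18, 18, 18, 1].
73 − 5 = 68 transpositions; sign(π) = (−1)^68 = +1.

+1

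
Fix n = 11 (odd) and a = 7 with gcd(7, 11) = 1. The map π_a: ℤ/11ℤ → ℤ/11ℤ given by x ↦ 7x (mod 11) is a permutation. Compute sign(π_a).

Trace 2: π^k(2) = [2, 3, 10, 4, 6, 9, 8] for k=0..6.
The orbit structure of x ↦ 7x mod 11: 2 orbits of sizes [10, 1].
11 − 2 = 9 transpositions; sign(π) = (−1)^9 = -1.

-1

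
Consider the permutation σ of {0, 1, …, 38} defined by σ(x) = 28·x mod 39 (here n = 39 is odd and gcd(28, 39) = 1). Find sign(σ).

Trace 16: π^k(16) = [16, 19, 25, 37, 22, 31, 10] for k=0..6.
Cycle type of π: 12×3 + 1×3; total 6 cycles.
With 6 cycles on 39 points, sign = (−1)^{39−6} = -1.

-1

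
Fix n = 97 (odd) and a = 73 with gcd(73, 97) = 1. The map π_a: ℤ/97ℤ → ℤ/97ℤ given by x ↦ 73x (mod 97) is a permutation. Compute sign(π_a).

Trace 61: π^k(61) = [61, 88, 22, 54, 62, 64, 16] for k=0..6.
Decompose π into cycles: lengths [24, 24, 24, 24, 1] (5 cycles, including the fixed point 0).
Σ(ℓ_i−1) = 97−5 = 92; sign = (−1)^92 = +1.
The Jacobi symbol (73|97) = +1 (Zolotarev) agrees.

+1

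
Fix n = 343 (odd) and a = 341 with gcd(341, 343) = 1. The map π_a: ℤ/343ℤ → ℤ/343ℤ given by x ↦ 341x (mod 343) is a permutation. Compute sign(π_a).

Trace 152: π^k(152) = [152, 39, 265, 156, 31, 281, 124] for k=0..6.
The orbit structure of x ↦ 341x mod 343: 4 orbits of sizes [294, 42, 6, 1].
Σ(ℓ_i−1) = 343−4 = 339; sign = (−1)^339 = -1.
The Jacobi symbol (341|343) = -1 (Zolotarev) agrees.

-1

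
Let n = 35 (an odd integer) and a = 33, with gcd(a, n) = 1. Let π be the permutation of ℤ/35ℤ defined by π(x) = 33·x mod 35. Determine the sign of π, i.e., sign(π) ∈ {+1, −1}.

Orbit of 4 under x↦33x: [4, 27, 16, 3, 29, 12, 11]… (length divides ord_35(33)).
5 cycles of lengths [12, 12, 6, 4, 1].
Σ(ℓ_i−1) = 35−5 = 30; sign = (−1)^30 = +1.
Zolotarev: (33|35) = +1, matching the cycle-count sign.

+1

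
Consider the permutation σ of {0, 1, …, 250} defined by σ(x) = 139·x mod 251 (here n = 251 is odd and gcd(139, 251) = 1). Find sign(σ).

Orbit of 242 under x↦139x: [242, 4, 54, 227, 178, 144, 187]… (length divides ord_251(139)).
The orbit structure of x ↦ 139x mod 251: 2 orbits of sizes [250, 1].
sign(π) = (−1)^{n − #cycles} = (−1)^{251−2} = (−1)^249 = -1.

-1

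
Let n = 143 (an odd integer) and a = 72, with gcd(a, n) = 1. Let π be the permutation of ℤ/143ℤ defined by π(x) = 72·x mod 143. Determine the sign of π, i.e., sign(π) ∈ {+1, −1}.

+1

Orbit of 103 under x↦72x: [103, 123, 133, 138, 69, 106, 53]… (length divides ord_143(72)).
Cycle type of π: 60×2 + 12 + 10 + 1; total 5 cycles.
n − c = 143 − 5 = 138; sign = (−1)^138 = +1.
Check: (72/143) = +1 by Zolotarev.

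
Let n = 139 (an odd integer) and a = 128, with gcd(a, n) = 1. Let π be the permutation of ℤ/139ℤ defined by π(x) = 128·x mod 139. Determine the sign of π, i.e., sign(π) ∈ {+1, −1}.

Start at x=70: 70 → 64 → 130 → 99 → 23 → 25 → 3 → … (one orbit).
Cycle type of π: 138 + 1; total 2 cycles.
Σ(ℓ_i−1) = 139−2 = 137; sign = (−1)^137 = -1.
Zolotarev: (128|139) = -1, matching the cycle-count sign.

-1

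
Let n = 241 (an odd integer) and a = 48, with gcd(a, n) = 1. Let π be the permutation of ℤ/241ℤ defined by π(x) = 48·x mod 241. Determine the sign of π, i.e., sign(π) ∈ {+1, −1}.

Start at x=193: 193 → 106 → 27 → 91 → 30 → 235 → 194 → … (one orbit).
7 cycles of lengths [40, 40, 40, 40, 40, 40, 1].
Σ(ℓ_i−1) = 241−7 = 234; sign = (−1)^234 = +1.
(48|241)_J = +1 (Zolotarev's lemma cross-check).

+1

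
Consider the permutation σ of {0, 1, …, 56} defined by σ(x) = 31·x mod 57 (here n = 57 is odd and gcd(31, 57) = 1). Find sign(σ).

-1

Orbit of 1 under x↦31x: [1, 31, 49, 37, 7, 46]… (length divides ord_57(31)).
π_31 has 12 disjoint cycles with lengths [6, 6, 6, 6, 6, 6, 6, 6, 6, 1, 1, 1] on {0,…,56}.
Σ(ℓ_i−1) = 57−12 = 45; sign = (−1)^45 = -1.
The Jacobi symbol (31|57) = -1 (Zolotarev) agrees.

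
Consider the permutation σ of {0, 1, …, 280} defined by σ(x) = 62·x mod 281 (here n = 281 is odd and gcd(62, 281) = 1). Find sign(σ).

+1

Orbit of 280 under x↦62x: [280, 219, 90, 241, 49, 228, 86]… (length divides ord_281(62)).
The orbit structure of x ↦ 62x mod 281: 15 orbits of sizes [20, 20, 20, 20, 20, 20, 20, 20, 20, 20, 20, 20, 20, 20, 1].
sign(π) = (−1)^{n − #cycles} = (−1)^{281−15} = (−1)^266 = +1.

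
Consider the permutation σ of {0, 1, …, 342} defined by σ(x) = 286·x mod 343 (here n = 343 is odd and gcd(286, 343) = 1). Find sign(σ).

-1

Trace 272: π^k(272) = [272, 274, 160, 141, 195, 204, 34] for k=0..6.
Decompose π into cycles: lengths [98, 98, 98, 14, 14, 14, 2, 2, 2, 1] (10 cycles, including the fixed point 0).
343 − 10 = 333 transpositions; sign(π) = (−1)^333 = -1.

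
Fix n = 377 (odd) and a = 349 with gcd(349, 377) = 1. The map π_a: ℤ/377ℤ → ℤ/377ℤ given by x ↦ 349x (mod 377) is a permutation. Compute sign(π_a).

Orbit of 204 under x↦349x: [204, 320, 88, 175, 1, 349, 30]… (length divides ord_377(349)).
π_349 has 58 disjoint cycles with lengths [12, 12, 12, 12, 12, 12, 12, 12, 12, 12, 12, 12, 12, 12, 12, 12, 12, 12, 12, 12, 12, 12, 12, 12, 12, 12, 12, 12, 12, 1, 1, 1, 1, 1, 1, 1, 1, 1, 1, 1, 1, 1, 1, 1, 1, 1, 1, 1, 1, 1, 1, 1, 1, 1, 1, 1, 1, 1] on {0,…,376}.
sign(π) = (−1)^{n − #cycles} = (−1)^{377−58} = (−1)^319 = -1.
Zolotarev: (349|377) = -1, matching the cycle-count sign.

-1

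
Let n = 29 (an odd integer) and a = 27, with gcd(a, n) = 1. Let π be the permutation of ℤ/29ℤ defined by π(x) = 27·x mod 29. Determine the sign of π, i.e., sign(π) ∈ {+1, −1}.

Start at x=3: 3 → 23 → 12 → 5 → 19 → 20 → 18 → … (one orbit).
π_27 has 2 disjoint cycles with lengths [28, 1] on {0,…,28}.
2 cycles on 29: each ℓ→(−1)^(ℓ−1), product (−1)^27 = -1.

-1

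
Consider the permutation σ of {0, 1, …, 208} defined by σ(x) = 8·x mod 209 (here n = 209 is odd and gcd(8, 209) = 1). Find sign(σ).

+1

Start at x=94: 94 → 125 → 164 → 58 → 46 → 159 → 18 → … (one orbit).
11 cycles of lengths [30, 30, 30, 30, 30, 30, 10, 6, 6, 6, 1].
11 cycles on 209: each ℓ→(−1)^(ℓ−1), product (−1)^198 = +1.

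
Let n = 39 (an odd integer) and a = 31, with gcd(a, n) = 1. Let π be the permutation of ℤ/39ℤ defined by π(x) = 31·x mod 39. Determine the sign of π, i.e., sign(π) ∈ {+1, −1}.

-1

Trace 31: π^k(31) = [31, 25, 34, 1] for k=0..3.
Decompose π into cycles: lengths [4, 4, 4, 4, 4, 4, 4, 4, 4, 1, 1, 1] (12 cycles, including the fixed point 0).
12 cycles on 39: each ℓ→(−1)^(ℓ−1), product (−1)^27 = -1.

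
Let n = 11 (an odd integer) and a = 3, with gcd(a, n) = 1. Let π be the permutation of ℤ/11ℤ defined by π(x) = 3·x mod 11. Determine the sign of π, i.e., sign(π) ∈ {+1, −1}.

+1

Trace 1: π^k(1) = [1, 3, 9, 5, 4] for k=0..4.
Decompose π into cycles: lengths [5, 5, 1] (3 cycles, including the fixed point 0).
sign(π) = (−1)^{n − #cycles} = (−1)^{11−3} = (−1)^8 = +1.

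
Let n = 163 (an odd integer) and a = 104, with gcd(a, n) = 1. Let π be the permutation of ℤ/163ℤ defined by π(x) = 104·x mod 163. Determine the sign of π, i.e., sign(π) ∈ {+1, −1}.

+1

Orbit of 58 under x↦104x: [58, 1, 104]… (length divides ord_163(104)).
Cycle type of π: 3×54 + 1; total 55 cycles.
With 55 cycles on 163 points, sign = (−1)^{163−55} = +1.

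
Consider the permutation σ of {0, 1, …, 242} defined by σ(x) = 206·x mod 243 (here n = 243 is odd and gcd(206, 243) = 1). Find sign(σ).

Orbit of 152 under x↦206x: [152, 208, 80, 199, 170, 28, 179]… (length divides ord_243(206)).
14 cycles of lengths [54, 54, 54, 18, 18, 18, 6, 6, 6, 2, 2, 2, 2, 1].
Σ(ℓ_i−1) = 243−14 = 229; sign = (−1)^229 = -1.
The Jacobi symbol (206|243) = -1 (Zolotarev) agrees.

-1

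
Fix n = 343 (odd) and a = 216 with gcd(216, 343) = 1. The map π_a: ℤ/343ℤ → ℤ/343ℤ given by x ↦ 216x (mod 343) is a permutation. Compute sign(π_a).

Trace 64: π^k(64) = [64, 104, 169, 146, 323, 139, 183] for k=0..6.
10 cycles of lengths [98, 98, 98, 14, 14, 14, 2, 2, 2, 1].
sign(π) = (−1)^{n − #cycles} = (−1)^{343−10} = (−1)^333 = -1.
Via Zolotarev, sign(π_{216}) = (216|343) = -1.

-1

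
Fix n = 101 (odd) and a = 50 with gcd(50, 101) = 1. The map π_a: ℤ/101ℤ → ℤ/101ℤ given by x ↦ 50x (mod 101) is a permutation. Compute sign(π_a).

-1

Start at x=15: 15 → 43 → 29 → 36 → 83 → 9 → 46 → … (one orbit).
Cycle lengths of π_50 on ℤ/101ℤ: [100, 1]; 2 cycles in total.
sign(π) = (−1)^{n − #cycles} = (−1)^{101−2} = (−1)^99 = -1.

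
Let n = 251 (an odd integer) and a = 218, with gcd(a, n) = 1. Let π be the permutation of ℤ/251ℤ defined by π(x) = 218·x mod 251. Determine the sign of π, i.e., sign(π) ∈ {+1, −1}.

+1

Start at x=208: 208 → 164 → 110 → 135 → 63 → 180 → 84 → … (one orbit).
Cycle type of π: 125×2 + 1; total 3 cycles.
Σ(ℓ_i−1) = 251−3 = 248; sign = (−1)^248 = +1.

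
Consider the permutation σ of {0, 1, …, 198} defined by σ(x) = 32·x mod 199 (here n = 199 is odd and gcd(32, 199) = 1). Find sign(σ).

+1

Trace 8: π^k(8) = [8, 57, 33, 61, 161, 177, 92] for k=0..6.
π_32 has 3 disjoint cycles with lengths [99, 99, 1] on {0,…,198}.
3 cycles on 199: each ℓ→(−1)^(ℓ−1), product (−1)^196 = +1.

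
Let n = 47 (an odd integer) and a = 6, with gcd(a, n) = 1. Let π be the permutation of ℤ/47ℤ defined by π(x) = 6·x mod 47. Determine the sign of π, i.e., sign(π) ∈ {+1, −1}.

+1

Start at x=6: 6 → 36 → 28 → 27 → 21 → 32 → 4 → … (one orbit).
3 cycles of lengths [23, 23, 1].
3 cycles on 47: each ℓ→(−1)^(ℓ−1), product (−1)^44 = +1.
Check: (6/47) = +1 by Zolotarev.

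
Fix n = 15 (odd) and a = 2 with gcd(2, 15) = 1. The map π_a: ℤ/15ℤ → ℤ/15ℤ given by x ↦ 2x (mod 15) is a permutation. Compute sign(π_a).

+1

Start at x=2: 2 → 4 → 8 → 1 → 2 (one orbit).
Cycle lengths of π_2 on ℤ/15ℤ: [4, 4, 4, 2, 1]; 5 cycles in total.
15 − 5 = 10 transpositions; sign(π) = (−1)^10 = +1.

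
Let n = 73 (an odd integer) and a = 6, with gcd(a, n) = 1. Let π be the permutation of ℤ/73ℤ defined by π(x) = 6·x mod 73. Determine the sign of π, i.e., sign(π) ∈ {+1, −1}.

Start at x=23: 23 → 65 → 25 → 4 → 24 → 71 → 61 → … (one orbit).
The orbit structure of x ↦ 6x mod 73: 3 orbits of sizes [36, 36, 1].
sign(π) = (−1)^{n − #cycles} = (−1)^{73−3} = (−1)^70 = +1.
Zolotarev: (6|73) = +1, matching the cycle-count sign.

+1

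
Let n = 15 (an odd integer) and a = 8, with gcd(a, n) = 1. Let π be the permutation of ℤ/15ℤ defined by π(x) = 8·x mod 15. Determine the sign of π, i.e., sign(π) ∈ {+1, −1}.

Start at x=8: 8 → 4 → 2 → 1 → 8 (one orbit).
Cycle type of π: 4×3 + 2 + 1; total 5 cycles.
15 − 5 = 10 transpositions; sign(π) = (−1)^10 = +1.
Zolotarev: (8|15) = +1, matching the cycle-count sign.

+1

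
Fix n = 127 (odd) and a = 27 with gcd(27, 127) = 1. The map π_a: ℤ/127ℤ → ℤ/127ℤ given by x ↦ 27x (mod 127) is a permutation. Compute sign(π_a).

Start at x=19: 19 → 5 → 8 → 89 → 117 → 111 → 76 → … (one orbit).
Cycle type of π: 42×3 + 1; total 4 cycles.
4 cycles on 127: each ℓ→(−1)^(ℓ−1), product (−1)^123 = -1.
The Jacobi symbol (27|127) = -1 (Zolotarev) agrees.

-1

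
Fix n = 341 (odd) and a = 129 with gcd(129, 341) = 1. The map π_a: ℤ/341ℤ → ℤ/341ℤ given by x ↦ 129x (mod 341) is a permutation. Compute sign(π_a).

-1

Trace 36: π^k(36) = [36, 211, 280, 315, 56, 63, 284] for k=0..6.
The orbit structure of x ↦ 129x mod 341: 22 orbits of sizes [30, 30, 30, 30, 30, 30, 30, 30, 30, 30, 10, 3, 3, 3, 3, 3, 3, 3, 3, 3, 3, 1].
With 22 cycles on 341 points, sign = (−1)^{341−22} = -1.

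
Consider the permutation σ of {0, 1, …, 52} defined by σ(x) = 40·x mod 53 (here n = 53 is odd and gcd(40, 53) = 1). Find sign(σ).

Start at x=24: 24 → 6 → 28 → 7 → 15 → 17 → 44 → … (one orbit).
Cycle type of π: 26×2 + 1; total 3 cycles.
With 3 cycles on 53 points, sign = (−1)^{53−3} = +1.

+1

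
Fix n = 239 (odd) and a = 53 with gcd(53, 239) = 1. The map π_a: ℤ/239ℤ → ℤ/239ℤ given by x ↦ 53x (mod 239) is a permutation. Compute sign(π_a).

Orbit of 141 under x↦53x: [141, 64, 46, 48, 154, 36, 235]… (length divides ord_239(53)).
π_53 has 2 disjoint cycles with lengths [238, 1] on {0,…,238}.
2 cycles on 239: each ℓ→(−1)^(ℓ−1), product (−1)^237 = -1.

-1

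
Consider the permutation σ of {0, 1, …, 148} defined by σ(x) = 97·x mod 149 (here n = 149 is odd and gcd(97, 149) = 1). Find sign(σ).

-1

Start at x=92: 92 → 133 → 87 → 95 → 126 → 4 → 90 → … (one orbit).
Decompose π into cycles: lengths [148, 1] (2 cycles, including the fixed point 0).
Σ(ℓ_i−1) = 149−2 = 147; sign = (−1)^147 = -1.
(97|149)_J = -1 (Zolotarev's lemma cross-check).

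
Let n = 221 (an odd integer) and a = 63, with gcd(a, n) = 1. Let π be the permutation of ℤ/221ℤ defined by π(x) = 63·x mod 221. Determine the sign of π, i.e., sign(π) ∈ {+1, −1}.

Start at x=45: 45 → 183 → 37 → 121 → 109 → 16 → 124 → … (one orbit).
Decompose π into cycles: lengths [48, 48, 48, 48, 16, 12, 1] (7 cycles, including the fixed point 0).
Σ(ℓ_i−1) = 221−7 = 214; sign = (−1)^214 = +1.

+1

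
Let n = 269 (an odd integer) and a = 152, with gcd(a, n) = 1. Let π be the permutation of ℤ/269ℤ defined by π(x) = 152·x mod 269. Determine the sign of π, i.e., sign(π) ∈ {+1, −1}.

+1

Start at x=56: 56 → 173 → 203 → 190 → 97 → 218 → 49 → … (one orbit).
π_152 has 3 disjoint cycles with lengths [134, 134, 1] on {0,…,268}.
With 3 cycles on 269 points, sign = (−1)^{269−3} = +1.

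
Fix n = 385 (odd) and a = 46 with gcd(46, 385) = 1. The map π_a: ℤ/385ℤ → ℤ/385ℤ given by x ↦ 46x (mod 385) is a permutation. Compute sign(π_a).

Orbit of 141 under x↦46x: [141, 326, 366, 281, 221, 156, 246]… (length divides ord_385(46)).
The orbit structure of x ↦ 46x mod 385: 30 orbits of sizes [30, 30, 30, 30, 30, 30, 30, 30, 30, 30, 10, 10, 10, 10, 10, 3, 3, 3, 3, 3, 3, 3, 3, 3, 3, 1, 1, 1, 1, 1].
sign(π) = (−1)^{n − #cycles} = (−1)^{385−30} = (−1)^355 = -1.

-1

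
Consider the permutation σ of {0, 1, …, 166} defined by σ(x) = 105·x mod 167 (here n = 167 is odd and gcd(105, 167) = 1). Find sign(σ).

-1

Trace 142: π^k(142) = [142, 47, 92, 141, 109, 89, 160] for k=0..6.
2 cycles of lengths [166, 1].
Σ(ℓ_i−1) = 167−2 = 165; sign = (−1)^165 = -1.
Check: (105/167) = -1 by Zolotarev.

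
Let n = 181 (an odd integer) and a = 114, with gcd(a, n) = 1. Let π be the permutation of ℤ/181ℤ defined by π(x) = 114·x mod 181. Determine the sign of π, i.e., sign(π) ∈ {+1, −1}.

Start at x=25: 25 → 135 → 5 → 27 → 1 → 114 → 145 → … (one orbit).
π_114 has 13 disjoint cycles with lengths [15, 15, 15, 15, 15, 15, 15, 15, 15, 15, 15, 15, 1] on {0,…,180}.
With 13 cycles on 181 points, sign = (−1)^{181−13} = +1.
(114|181)_J = +1 (Zolotarev's lemma cross-check).

+1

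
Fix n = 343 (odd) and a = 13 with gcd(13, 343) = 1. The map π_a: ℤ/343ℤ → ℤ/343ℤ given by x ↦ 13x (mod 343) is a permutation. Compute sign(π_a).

Orbit of 314 under x↦13x: [314, 309, 244, 85, 76, 302, 153]… (length divides ord_343(13)).
π_13 has 10 disjoint cycles with lengths [98, 98, 98, 14, 14, 14, 2, 2, 2, 1] on {0,…,342}.
With 10 cycles on 343 points, sign = (−1)^{343−10} = -1.
(13|343)_J = -1 (Zolotarev's lemma cross-check).

-1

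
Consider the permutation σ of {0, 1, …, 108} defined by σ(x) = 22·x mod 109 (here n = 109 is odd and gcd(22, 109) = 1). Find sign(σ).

Trace 9: π^k(9) = [9, 89, 105, 21, 26, 27, 49] for k=0..6.
Cycle lengths of π_22 on ℤ/109ℤ: [27, 27, 27, 27, 1]; 5 cycles in total.
Σ(ℓ_i−1) = 109−5 = 104; sign = (−1)^104 = +1.
The Jacobi symbol (22|109) = +1 (Zolotarev) agrees.

+1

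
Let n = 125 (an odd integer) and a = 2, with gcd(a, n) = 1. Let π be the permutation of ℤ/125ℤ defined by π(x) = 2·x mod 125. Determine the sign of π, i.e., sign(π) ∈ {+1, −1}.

Trace 12: π^k(12) = [12, 24, 48, 96, 67, 9, 18] for k=0..6.
The orbit structure of x ↦ 2x mod 125: 4 orbits of sizes [100, 20, 4, 1].
125 − 4 = 121 transpositions; sign(π) = (−1)^121 = -1.
(2|125)_J = -1 (Zolotarev's lemma cross-check).

-1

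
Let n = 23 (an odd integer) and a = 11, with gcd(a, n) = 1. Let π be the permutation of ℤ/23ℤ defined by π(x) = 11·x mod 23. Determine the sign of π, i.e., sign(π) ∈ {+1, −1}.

Orbit of 1 under x↦11x: [1, 11, 6, 20, 13, 5, 9]… (length divides ord_23(11)).
The orbit structure of x ↦ 11x mod 23: 2 orbits of sizes [22, 1].
23 − 2 = 21 transpositions; sign(π) = (−1)^21 = -1.

-1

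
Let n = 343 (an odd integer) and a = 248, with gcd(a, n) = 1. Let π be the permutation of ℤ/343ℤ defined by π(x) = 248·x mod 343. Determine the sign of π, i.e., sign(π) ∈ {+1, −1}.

Start at x=304: 304 → 275 → 286 → 270 → 75 → 78 → 136 → … (one orbit).
π_248 has 4 disjoint cycles with lengths [294, 42, 6, 1] on {0,…,342}.
Σ(ℓ_i−1) = 343−4 = 339; sign = (−1)^339 = -1.
Via Zolotarev, sign(π_{248}) = (248|343) = -1.

-1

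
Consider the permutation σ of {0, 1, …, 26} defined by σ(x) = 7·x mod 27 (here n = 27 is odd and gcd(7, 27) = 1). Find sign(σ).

Start at x=7: 7 → 22 → 19 → 25 → 13 → 10 → 16 → … (one orbit).
The orbit structure of x ↦ 7x mod 27: 7 orbits of sizes [9, 9, 3, 3, 1, 1, 1].
sign(π) = (−1)^{n − #cycles} = (−1)^{27−7} = (−1)^20 = +1.

+1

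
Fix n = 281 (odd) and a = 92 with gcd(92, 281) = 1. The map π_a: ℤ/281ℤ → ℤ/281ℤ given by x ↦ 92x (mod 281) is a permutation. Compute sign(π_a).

Orbit of 124 under x↦92x: [124, 168, 1, 92, 34, 37, 32]… (length divides ord_281(92)).
Decompose π into cycles: lengths [56, 56, 56, 56, 56, 1] (6 cycles, including the fixed point 0).
With 6 cycles on 281 points, sign = (−1)^{281−6} = -1.
(92|281)_J = -1 (Zolotarev's lemma cross-check).

-1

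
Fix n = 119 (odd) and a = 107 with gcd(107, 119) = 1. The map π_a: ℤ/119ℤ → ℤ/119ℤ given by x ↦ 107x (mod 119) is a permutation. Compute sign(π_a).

-1

Orbit of 100 under x↦107x: [100, 109, 1, 107, 25, 57, 30]… (length divides ord_119(107)).
6 cycles of lengths [48, 48, 16, 3, 3, 1].
sign(π) = (−1)^{n − #cycles} = (−1)^{119−6} = (−1)^113 = -1.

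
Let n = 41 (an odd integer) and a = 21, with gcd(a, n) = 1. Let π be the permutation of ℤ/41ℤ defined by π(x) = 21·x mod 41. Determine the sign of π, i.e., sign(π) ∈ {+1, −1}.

Trace 1: π^k(1) = [1, 21, 31, 36, 18, 9, 25] for k=0..6.
3 cycles of lengths [20, 20, 1].
Σ(ℓ_i−1) = 41−3 = 38; sign = (−1)^38 = +1.
Zolotarev: (21|41) = +1, matching the cycle-count sign.

+1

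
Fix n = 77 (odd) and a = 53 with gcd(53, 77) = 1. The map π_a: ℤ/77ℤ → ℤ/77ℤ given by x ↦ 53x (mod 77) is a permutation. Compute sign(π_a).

Trace 37: π^k(37) = [37, 36, 60, 23, 64, 4, 58] for k=0..6.
The orbit structure of x ↦ 53x mod 77: 9 orbits of sizes [15, 15, 15, 15, 5, 5, 3, 3, 1].
77 − 9 = 68 transpositions; sign(π) = (−1)^68 = +1.
Zolotarev: (53|77) = +1, matching the cycle-count sign.

+1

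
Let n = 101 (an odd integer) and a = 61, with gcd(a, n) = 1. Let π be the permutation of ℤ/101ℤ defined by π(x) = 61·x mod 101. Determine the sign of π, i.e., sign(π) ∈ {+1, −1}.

-1

Start at x=43: 43 → 98 → 19 → 48 → 100 → 40 → 16 → … (one orbit).
π_61 has 2 disjoint cycles with lengths [100, 1] on {0,…,100}.
With 2 cycles on 101 points, sign = (−1)^{101−2} = -1.
Check: (61/101) = -1 by Zolotarev.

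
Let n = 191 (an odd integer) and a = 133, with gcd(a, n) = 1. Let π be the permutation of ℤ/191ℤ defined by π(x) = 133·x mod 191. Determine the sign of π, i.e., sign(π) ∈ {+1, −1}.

+1

Orbit of 3 under x↦133x: [3, 17, 160, 79, 2, 75, 43]… (length divides ord_191(133)).
Cycle lengths of π_133 on ℤ/191ℤ: [95, 95, 1]; 3 cycles in total.
sign(π) = (−1)^{n − #cycles} = (−1)^{191−3} = (−1)^188 = +1.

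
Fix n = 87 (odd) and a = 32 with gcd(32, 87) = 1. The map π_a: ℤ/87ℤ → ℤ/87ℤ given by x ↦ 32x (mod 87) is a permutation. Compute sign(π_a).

+1

Start at x=11: 11 → 4 → 41 → 7 → 50 → 34 → 44 → … (one orbit).
π_32 has 5 disjoint cycles with lengths [28, 28, 28, 2, 1] on {0,…,86}.
n − c = 87 − 5 = 82; sign = (−1)^82 = +1.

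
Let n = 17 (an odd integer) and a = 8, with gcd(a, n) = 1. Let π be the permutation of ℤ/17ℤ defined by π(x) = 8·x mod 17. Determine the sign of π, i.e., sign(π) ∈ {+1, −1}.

+1

Orbit of 4 under x↦8x: [4, 15, 1, 8, 13, 2, 16]… (length divides ord_17(8)).
π_8 has 3 disjoint cycles with lengths [8, 8, 1] on {0,…,16}.
n − c = 17 − 3 = 14; sign = (−1)^14 = +1.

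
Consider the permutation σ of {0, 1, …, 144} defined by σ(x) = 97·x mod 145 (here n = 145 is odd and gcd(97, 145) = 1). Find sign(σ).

+1

Trace 129: π^k(129) = [129, 43, 111, 37, 109, 133, 141] for k=0..6.
7 cycles of lengths [28, 28, 28, 28, 28, 4, 1].
145 − 7 = 138 transpositions; sign(π) = (−1)^138 = +1.
Via Zolotarev, sign(π_{97}) = (97|145) = +1.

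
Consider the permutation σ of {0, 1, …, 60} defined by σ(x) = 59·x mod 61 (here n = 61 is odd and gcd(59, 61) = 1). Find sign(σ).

Start at x=51: 51 → 20 → 21 → 19 → 23 → 15 → 31 → … (one orbit).
The orbit structure of x ↦ 59x mod 61: 2 orbits of sizes [60, 1].
With 2 cycles on 61 points, sign = (−1)^{61−2} = -1.
The Jacobi symbol (59|61) = -1 (Zolotarev) agrees.

-1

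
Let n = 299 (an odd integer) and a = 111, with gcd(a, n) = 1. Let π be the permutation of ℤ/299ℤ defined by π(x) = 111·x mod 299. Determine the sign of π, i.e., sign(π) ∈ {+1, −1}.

+1

Trace 132: π^k(132) = [132, 1, 111, 62, 5, 256, 11] for k=0..6.
5 cycles of lengths [132, 132, 22, 12, 1].
n − c = 299 − 5 = 294; sign = (−1)^294 = +1.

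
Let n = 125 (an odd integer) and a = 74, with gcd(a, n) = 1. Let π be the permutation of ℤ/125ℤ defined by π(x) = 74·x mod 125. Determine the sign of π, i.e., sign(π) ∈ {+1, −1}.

Start at x=101: 101 → 99 → 76 → 124 → 51 → 24 → 26 → … (one orbit).
π_74 has 23 disjoint cycles with lengths [10, 10, 10, 10, 10, 10, 10, 10, 10, 10, 2, 2, 2, 2, 2, 2, 2, 2, 2, 2, 2, 2, 1] on {0,…,124}.
n − c = 125 − 23 = 102; sign = (−1)^102 = +1.
Zolotarev: (74|125) = +1, matching the cycle-count sign.

+1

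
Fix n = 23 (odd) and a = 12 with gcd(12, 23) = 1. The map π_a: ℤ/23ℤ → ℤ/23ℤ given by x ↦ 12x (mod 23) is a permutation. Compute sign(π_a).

Start at x=2: 2 → 1 → 12 → 6 → 3 → 13 → 18 → … (one orbit).
Cycle type of π: 11×2 + 1; total 3 cycles.
23 − 3 = 20 transpositions; sign(π) = (−1)^20 = +1.
Via Zolotarev, sign(π_{12}) = (12|23) = +1.

+1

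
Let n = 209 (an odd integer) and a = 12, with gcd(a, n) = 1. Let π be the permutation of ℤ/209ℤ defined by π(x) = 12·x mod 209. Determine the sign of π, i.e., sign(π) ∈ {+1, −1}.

-1

Start at x=122: 122 → 1 → 12 → 144 → 56 → 45 → 122 (one orbit).
Cycle type of π: 6×33 + 1×11; total 44 cycles.
209 − 44 = 165 transpositions; sign(π) = (−1)^165 = -1.
Zolotarev: (12|209) = -1, matching the cycle-count sign.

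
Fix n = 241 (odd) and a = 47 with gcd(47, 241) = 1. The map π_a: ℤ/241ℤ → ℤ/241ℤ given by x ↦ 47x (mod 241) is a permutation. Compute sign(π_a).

Orbit of 6 under x↦47x: [6, 41, 240, 194, 201, 48, 87]… (length divides ord_241(47)).
Cycle lengths of π_47 on ℤ/241ℤ: [40, 40, 40, 40, 40, 40, 1]; 7 cycles in total.
241 − 7 = 234 transpositions; sign(π) = (−1)^234 = +1.
Via Zolotarev, sign(π_{47}) = (47|241) = +1.

+1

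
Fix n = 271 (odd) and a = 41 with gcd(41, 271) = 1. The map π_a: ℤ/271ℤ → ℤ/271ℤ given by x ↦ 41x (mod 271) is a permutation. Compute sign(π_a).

Trace 79: π^k(79) = [79, 258, 9, 98, 224, 241, 125] for k=0..6.
Cycle type of π: 45×6 + 1; total 7 cycles.
With 7 cycles on 271 points, sign = (−1)^{271−7} = +1.
Zolotarev: (41|271) = +1, matching the cycle-count sign.

+1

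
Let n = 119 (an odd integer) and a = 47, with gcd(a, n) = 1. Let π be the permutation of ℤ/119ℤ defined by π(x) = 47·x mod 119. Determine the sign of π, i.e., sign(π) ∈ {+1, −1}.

-1

Orbit of 115 under x↦47x: [115, 50, 89, 18, 13, 16, 38]… (length divides ord_119(47)).
The orbit structure of x ↦ 47x mod 119: 14 orbits of sizes [12, 12, 12, 12, 12, 12, 12, 12, 6, 4, 4, 4, 4, 1].
Σ(ℓ_i−1) = 119−14 = 105; sign = (−1)^105 = -1.
(47|119)_J = -1 (Zolotarev's lemma cross-check).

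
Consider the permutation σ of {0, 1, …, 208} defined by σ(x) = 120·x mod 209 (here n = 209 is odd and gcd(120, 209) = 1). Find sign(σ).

-1

Trace 87: π^k(87) = [87, 199, 54, 1, 120, 188, 197] for k=0..6.
Cycle lengths of π_120 on ℤ/209ℤ: [18, 18, 18, 18, 18, 18, 18, 18, 18, 18, 9, 9, 2, 2, 2, 2, 2, 1]; 18 cycles in total.
n − c = 209 − 18 = 191; sign = (−1)^191 = -1.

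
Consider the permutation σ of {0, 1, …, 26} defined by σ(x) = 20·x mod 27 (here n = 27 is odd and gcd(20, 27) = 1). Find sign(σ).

Trace 14: π^k(14) = [14, 10, 11, 4, 26, 7, 5] for k=0..6.
Cycle type of π: 18 + 6 + 2 + 1; total 4 cycles.
n − c = 27 − 4 = 23; sign = (−1)^23 = -1.
Zolotarev: (20|27) = -1, matching the cycle-count sign.

-1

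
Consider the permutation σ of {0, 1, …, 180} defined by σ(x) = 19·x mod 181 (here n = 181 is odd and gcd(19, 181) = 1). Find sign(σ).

-1

Orbit of 180 under x↦19x: [180, 162, 1, 19]… (length divides ord_181(19)).
46 cycles of lengths [4, 4, 4, 4, 4, 4, 4, 4, 4, 4, 4, 4, 4, 4, 4, 4, 4, 4, 4, 4, 4, 4, 4, 4, 4, 4, 4, 4, 4, 4, 4, 4, 4, 4, 4, 4, 4, 4, 4, 4, 4, 4, 4, 4, 4, 1].
181 − 46 = 135 transpositions; sign(π) = (−1)^135 = -1.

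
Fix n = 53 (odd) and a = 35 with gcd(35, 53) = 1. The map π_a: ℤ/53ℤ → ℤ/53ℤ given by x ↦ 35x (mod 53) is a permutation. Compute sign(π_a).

-1

Start at x=31: 31 → 25 → 27 → 44 → 3 → 52 → 18 → … (one orbit).
Cycle lengths of π_35 on ℤ/53ℤ: [52, 1]; 2 cycles in total.
sign(π) = (−1)^{n − #cycles} = (−1)^{53−2} = (−1)^51 = -1.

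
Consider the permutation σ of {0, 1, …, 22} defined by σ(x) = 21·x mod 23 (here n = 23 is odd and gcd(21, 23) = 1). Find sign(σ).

Trace 12: π^k(12) = [12, 22, 2, 19, 8, 7, 9] for k=0..6.
Decompose π into cycles: lengths [22, 1] (2 cycles, including the fixed point 0).
2 cycles on 23: each ℓ→(−1)^(ℓ−1), product (−1)^21 = -1.

-1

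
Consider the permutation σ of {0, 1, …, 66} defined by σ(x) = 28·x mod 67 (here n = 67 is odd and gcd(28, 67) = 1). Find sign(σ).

-1

Trace 13: π^k(13) = [13, 29, 8, 23, 41, 9, 51] for k=0..6.
Decompose π into cycles: lengths [66, 1] (2 cycles, including the fixed point 0).
With 2 cycles on 67 points, sign = (−1)^{67−2} = -1.
Via Zolotarev, sign(π_{28}) = (28|67) = -1.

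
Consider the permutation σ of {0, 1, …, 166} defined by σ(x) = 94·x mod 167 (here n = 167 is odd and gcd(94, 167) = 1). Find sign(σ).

+1

Orbit of 121 under x↦94x: [121, 18, 22, 64, 4, 42, 107]… (length divides ord_167(94)).
The orbit structure of x ↦ 94x mod 167: 3 orbits of sizes [83, 83, 1].
167 − 3 = 164 transpositions; sign(π) = (−1)^164 = +1.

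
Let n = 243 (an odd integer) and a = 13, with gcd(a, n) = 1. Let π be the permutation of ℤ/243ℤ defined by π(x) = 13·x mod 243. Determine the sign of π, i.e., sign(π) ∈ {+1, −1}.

+1

Orbit of 91 under x↦13x: [91, 211, 70, 181, 166, 214, 109]… (length divides ord_243(13)).
Decompose π into cycles: lengths [81, 81, 27, 27, 9, 9, 3, 3, 1, 1, 1] (11 cycles, including the fixed point 0).
n − c = 243 − 11 = 232; sign = (−1)^232 = +1.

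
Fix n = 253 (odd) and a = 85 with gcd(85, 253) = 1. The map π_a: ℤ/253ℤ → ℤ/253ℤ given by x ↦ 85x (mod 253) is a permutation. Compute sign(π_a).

-1

Start at x=233: 233 → 71 → 216 → 144 → 96 → 64 → 127 → … (one orbit).
The orbit structure of x ↦ 85x mod 253: 6 orbits of sizes [110, 110, 11, 11, 10, 1].
n − c = 253 − 6 = 247; sign = (−1)^247 = -1.
Check: (85/253) = -1 by Zolotarev.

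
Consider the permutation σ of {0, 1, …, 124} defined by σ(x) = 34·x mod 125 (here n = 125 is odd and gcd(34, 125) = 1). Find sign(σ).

Start at x=71: 71 → 39 → 76 → 84 → 106 → 104 → 36 → … (one orbit).
Cycle type of π: 50×2 + 10×2 + 2×2 + 1; total 7 cycles.
n − c = 125 − 7 = 118; sign = (−1)^118 = +1.

+1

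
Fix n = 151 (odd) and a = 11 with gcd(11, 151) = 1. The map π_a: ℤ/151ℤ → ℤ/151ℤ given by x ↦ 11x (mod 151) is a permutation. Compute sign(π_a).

+1

Trace 90: π^k(90) = [90, 84, 18, 47, 64, 100, 43] for k=0..6.
Cycle lengths of π_11 on ℤ/151ℤ: [75, 75, 1]; 3 cycles in total.
3 cycles on 151: each ℓ→(−1)^(ℓ−1), product (−1)^148 = +1.
Via Zolotarev, sign(π_{11}) = (11|151) = +1.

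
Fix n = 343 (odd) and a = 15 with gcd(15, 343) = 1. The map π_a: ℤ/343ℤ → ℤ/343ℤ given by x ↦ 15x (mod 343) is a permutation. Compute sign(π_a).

+1

Orbit of 267 under x↦15x: [267, 232, 50, 64, 274, 337, 253]… (length divides ord_343(15)).
Cycle type of π: 49×6 + 7×6 + 1×7; total 19 cycles.
n − c = 343 − 19 = 324; sign = (−1)^324 = +1.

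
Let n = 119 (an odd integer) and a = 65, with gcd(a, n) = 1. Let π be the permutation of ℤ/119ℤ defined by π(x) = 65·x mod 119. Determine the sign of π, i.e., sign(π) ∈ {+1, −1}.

Start at x=116: 116 → 43 → 58 → 81 → 29 → 100 → 74 → … (one orbit).
π_65 has 6 disjoint cycles with lengths [48, 48, 16, 3, 3, 1] on {0,…,118}.
sign(π) = (−1)^{n − #cycles} = (−1)^{119−6} = (−1)^113 = -1.

-1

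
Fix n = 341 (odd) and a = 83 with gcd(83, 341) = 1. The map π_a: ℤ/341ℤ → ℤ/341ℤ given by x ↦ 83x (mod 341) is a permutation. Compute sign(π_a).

Start at x=105: 105 → 190 → 84 → 152 → 340 → 258 → 272 → … (one orbit).
13 cycles of lengths [30, 30, 30, 30, 30, 30, 30, 30, 30, 30, 30, 10, 1].
341 − 13 = 328 transpositions; sign(π) = (−1)^328 = +1.
Check: (83/341) = +1 by Zolotarev.

+1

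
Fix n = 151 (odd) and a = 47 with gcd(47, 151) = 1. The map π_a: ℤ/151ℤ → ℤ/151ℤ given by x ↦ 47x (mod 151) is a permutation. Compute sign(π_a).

+1

Trace 84: π^k(84) = [84, 22, 128, 127, 80, 136, 50] for k=0..6.
3 cycles of lengths [75, 75, 1].
n − c = 151 − 3 = 148; sign = (−1)^148 = +1.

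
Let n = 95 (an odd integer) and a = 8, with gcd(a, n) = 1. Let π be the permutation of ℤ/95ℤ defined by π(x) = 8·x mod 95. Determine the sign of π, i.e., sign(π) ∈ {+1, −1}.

Orbit of 49 under x↦8x: [49, 12, 1, 8, 64, 37, 11]… (length divides ord_95(8)).
Decompose π into cycles: lengths [12, 12, 12, 12, 12, 12, 6, 6, 6, 4, 1] (11 cycles, including the fixed point 0).
11 cycles on 95: each ℓ→(−1)^(ℓ−1), product (−1)^84 = +1.
Zolotarev: (8|95) = +1, matching the cycle-count sign.

+1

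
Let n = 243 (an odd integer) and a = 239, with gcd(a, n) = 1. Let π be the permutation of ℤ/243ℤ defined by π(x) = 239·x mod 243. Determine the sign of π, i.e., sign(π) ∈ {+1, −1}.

Orbit of 82 under x↦239x: [82, 158, 97, 98, 94, 110, 46]… (length divides ord_243(239)).
π_239 has 6 disjoint cycles with lengths [162, 54, 18, 6, 2, 1] on {0,…,242}.
n − c = 243 − 6 = 237; sign = (−1)^237 = -1.
Via Zolotarev, sign(π_{239}) = (239|243) = -1.

-1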